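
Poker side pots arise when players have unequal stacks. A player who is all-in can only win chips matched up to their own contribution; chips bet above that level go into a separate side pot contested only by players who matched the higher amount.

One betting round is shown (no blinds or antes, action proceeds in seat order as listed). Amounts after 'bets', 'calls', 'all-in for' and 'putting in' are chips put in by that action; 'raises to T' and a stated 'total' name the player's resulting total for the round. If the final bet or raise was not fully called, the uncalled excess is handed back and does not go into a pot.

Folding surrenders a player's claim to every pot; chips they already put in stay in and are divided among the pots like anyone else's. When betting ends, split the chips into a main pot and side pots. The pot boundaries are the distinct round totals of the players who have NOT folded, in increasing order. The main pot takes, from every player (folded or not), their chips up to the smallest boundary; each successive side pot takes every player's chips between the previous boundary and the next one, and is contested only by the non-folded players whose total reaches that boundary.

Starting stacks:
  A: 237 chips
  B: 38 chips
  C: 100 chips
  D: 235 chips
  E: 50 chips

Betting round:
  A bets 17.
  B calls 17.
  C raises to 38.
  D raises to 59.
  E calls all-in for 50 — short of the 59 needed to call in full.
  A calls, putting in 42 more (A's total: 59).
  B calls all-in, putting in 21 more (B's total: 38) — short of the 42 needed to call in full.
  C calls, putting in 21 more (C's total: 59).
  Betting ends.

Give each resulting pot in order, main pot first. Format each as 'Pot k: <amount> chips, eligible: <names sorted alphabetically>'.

Pot 1: 190 chips, eligible: A, B, C, D, E
Pot 2: 48 chips, eligible: A, C, D, E
Pot 3: 27 chips, eligible: A, C, D

Derivation:
Contributions: A=59, B=38, C=59, D=59, E=50
Pot levels (distinct totals of non-folded players): 38, 50, 59
Layer 1-38: 38 each from A, B, C, D, E = 38*5 = 190 chips; eligible A, B, C, D, E
Layer 39-50: 12 each from A, C, D, E = 12*4 = 48 chips; eligible A, C, D, E
Layer 51-59: 9 each from A, C, D = 9*3 = 27 chips; eligible A, C, D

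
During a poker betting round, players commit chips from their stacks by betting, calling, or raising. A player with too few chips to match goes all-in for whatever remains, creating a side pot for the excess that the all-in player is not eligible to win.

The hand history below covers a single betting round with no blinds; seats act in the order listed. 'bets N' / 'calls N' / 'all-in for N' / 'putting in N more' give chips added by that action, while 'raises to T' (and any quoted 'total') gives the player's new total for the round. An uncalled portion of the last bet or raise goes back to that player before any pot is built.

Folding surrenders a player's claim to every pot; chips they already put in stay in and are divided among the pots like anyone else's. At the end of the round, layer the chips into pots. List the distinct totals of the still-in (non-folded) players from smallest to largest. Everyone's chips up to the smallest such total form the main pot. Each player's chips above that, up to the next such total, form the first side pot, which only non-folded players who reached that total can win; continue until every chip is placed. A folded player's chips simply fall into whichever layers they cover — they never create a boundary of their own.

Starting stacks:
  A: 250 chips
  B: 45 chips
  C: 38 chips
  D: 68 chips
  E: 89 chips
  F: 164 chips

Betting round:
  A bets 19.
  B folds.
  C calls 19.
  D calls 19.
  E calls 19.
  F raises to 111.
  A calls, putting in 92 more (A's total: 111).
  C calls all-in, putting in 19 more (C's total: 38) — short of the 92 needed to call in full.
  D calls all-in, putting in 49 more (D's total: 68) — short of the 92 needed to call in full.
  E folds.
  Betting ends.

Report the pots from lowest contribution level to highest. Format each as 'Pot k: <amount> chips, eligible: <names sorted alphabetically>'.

Pot 1: 171 chips, eligible: A, C, D, F
Pot 2: 90 chips, eligible: A, D, F
Pot 3: 86 chips, eligible: A, F

Derivation:
Contributions: A=111, C=38, D=68, E=19, F=111
Folded: B, E
Pot levels (distinct totals of non-folded players): 38, 68, 111
Layer 1-38: A 38 + C 38 + D 38 + E 19 + F 38 = 171 chips; eligible A, C, D, F
Layer 39-68: 30 each from A, D, F = 30*3 = 90 chips; eligible A, D, F
Layer 69-111: 43 each from A, F = 43*2 = 86 chips; eligible A, F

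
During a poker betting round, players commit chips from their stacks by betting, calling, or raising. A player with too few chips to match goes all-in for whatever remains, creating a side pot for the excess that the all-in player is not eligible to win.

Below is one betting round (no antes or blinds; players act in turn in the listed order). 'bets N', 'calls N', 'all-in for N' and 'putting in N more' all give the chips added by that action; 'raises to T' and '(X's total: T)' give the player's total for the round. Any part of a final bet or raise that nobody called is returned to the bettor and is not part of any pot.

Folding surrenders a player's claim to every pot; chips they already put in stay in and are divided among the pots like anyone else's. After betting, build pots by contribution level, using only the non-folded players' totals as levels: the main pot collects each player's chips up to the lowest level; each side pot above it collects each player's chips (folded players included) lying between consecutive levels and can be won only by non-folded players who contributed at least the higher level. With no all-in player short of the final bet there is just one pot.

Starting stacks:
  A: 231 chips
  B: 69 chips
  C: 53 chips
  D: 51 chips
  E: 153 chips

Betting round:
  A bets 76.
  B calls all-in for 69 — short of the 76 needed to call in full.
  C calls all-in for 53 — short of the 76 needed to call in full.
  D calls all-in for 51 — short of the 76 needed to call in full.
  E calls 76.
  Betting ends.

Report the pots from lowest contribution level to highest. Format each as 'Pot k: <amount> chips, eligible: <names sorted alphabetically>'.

Pot 1: 255 chips, eligible: A, B, C, D, E
Pot 2: 8 chips, eligible: A, B, C, E
Pot 3: 48 chips, eligible: A, B, E
Pot 4: 14 chips, eligible: A, E

Derivation:
Contributions: A=76, B=69, C=53, D=51, E=76
Pot levels (distinct totals of non-folded players): 51, 53, 69, 76
Layer 1-51: 51 each from A, B, C, D, E = 51*5 = 255 chips; eligible A, B, C, D, E
Layer 52-53: 2 each from A, B, C, E = 2*4 = 8 chips; eligible A, B, C, E
Layer 54-69: 16 each from A, B, E = 16*3 = 48 chips; eligible A, B, E
Layer 70-76: 7 each from A, E = 7*2 = 14 chips; eligible A, E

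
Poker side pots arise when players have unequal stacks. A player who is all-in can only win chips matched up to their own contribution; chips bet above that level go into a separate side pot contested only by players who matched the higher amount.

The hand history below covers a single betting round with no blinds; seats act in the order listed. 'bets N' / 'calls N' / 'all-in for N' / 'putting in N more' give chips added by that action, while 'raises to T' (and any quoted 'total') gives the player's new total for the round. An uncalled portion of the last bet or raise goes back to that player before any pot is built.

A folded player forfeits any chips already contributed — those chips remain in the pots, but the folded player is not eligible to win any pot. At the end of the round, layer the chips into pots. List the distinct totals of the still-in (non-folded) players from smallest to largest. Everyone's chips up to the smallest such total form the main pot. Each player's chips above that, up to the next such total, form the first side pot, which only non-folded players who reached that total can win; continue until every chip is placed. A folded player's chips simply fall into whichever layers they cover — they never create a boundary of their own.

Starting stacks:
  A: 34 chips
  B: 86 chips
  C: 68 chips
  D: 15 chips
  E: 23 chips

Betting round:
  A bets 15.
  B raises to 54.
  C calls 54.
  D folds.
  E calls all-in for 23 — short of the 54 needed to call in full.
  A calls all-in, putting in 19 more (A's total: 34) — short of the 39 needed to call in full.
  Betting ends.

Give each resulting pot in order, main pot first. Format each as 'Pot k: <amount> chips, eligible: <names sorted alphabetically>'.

Contributions: A=34, B=54, C=54, E=23
Folded: D
Pot levels (distinct totals of non-folded players): 23, 34, 54
Layer 1-23: 23 each from A, B, C, E = 23*4 = 92 chips; eligible A, B, C, E
Layer 24-34: 11 each from A, B, C = 11*3 = 33 chips; eligible A, B, C
Layer 35-54: 20 each from B, C = 20*2 = 40 chips; eligible B, C

Pot 1: 92 chips, eligible: A, B, C, E
Pot 2: 33 chips, eligible: A, B, C
Pot 3: 40 chips, eligible: B, C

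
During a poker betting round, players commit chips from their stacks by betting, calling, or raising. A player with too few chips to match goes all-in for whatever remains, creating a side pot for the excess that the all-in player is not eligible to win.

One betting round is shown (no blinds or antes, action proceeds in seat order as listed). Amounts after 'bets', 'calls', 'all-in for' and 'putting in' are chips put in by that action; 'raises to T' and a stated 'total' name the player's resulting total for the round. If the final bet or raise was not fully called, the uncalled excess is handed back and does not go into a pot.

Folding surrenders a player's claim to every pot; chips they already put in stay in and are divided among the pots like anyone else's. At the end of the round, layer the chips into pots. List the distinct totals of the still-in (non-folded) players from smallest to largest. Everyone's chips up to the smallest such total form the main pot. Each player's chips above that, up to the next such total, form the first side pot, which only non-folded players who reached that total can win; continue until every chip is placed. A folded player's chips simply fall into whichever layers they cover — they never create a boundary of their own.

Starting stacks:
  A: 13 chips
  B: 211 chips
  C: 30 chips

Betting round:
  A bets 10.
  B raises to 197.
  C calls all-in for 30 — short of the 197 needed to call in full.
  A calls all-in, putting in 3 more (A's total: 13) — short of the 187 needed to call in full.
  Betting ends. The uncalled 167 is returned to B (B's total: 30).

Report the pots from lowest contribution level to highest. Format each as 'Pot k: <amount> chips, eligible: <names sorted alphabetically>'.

Pot 1: 39 chips, eligible: A, B, C
Pot 2: 34 chips, eligible: B, C

Derivation:
Contributions (after 167 returned to B): A=13, B=30, C=30
Pot levels (distinct totals of non-folded players): 13, 30
Layer 1-13: 13 each from A, B, C = 13*3 = 39 chips; eligible A, B, C
Layer 14-30: 17 each from B, C = 17*2 = 34 chips; eligible B, C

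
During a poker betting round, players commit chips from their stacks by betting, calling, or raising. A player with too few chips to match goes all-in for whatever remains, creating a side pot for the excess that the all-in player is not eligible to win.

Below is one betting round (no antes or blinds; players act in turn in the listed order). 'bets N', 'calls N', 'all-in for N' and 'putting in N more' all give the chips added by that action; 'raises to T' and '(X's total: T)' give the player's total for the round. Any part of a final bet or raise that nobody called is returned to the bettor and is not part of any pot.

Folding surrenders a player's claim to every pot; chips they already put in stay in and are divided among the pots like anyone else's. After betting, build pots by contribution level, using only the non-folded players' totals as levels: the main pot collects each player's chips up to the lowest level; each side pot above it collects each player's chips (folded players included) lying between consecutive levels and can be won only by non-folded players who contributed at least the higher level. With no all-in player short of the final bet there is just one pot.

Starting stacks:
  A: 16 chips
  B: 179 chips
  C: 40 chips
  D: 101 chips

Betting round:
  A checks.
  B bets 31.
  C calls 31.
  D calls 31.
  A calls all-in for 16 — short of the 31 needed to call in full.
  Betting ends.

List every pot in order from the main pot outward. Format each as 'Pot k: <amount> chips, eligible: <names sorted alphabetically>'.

Pot 1: 64 chips, eligible: A, B, C, D
Pot 2: 45 chips, eligible: B, C, D

Derivation:
Contributions: A=16, B=31, C=31, D=31
Pot levels (distinct totals of non-folded players): 16, 31
Layer 1-16: 16 each from A, B, C, D = 16*4 = 64 chips; eligible A, B, C, D
Layer 17-31: 15 each from B, C, D = 15*3 = 45 chips; eligible B, C, D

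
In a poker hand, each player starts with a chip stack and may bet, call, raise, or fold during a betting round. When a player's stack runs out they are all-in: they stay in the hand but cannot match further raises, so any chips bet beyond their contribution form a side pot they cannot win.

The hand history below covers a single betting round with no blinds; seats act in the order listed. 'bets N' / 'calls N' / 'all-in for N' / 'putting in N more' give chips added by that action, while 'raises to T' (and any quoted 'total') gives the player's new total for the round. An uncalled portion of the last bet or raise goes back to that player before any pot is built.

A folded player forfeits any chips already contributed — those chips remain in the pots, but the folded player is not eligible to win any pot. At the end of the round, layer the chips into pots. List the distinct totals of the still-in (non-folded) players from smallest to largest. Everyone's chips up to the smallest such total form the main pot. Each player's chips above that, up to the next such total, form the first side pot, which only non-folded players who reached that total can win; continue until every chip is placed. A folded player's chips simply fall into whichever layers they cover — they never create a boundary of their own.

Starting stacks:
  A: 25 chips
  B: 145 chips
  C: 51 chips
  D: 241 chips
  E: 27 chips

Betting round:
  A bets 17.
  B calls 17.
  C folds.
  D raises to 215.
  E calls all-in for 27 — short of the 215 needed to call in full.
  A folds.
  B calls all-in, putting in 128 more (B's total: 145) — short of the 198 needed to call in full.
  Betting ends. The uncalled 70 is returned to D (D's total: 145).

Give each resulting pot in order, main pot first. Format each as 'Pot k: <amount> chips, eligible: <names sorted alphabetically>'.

Contributions (after 70 returned to D): A=17, B=145, D=145, E=27
Folded: A, C
Pot levels (distinct totals of non-folded players): 27, 145
Layer 1-27: A 17 + B 27 + D 27 + E 27 = 98 chips; eligible B, D, E
Layer 28-145: 118 each from B, D = 118*2 = 236 chips; eligible B, D

Pot 1: 98 chips, eligible: B, D, E
Pot 2: 236 chips, eligible: B, D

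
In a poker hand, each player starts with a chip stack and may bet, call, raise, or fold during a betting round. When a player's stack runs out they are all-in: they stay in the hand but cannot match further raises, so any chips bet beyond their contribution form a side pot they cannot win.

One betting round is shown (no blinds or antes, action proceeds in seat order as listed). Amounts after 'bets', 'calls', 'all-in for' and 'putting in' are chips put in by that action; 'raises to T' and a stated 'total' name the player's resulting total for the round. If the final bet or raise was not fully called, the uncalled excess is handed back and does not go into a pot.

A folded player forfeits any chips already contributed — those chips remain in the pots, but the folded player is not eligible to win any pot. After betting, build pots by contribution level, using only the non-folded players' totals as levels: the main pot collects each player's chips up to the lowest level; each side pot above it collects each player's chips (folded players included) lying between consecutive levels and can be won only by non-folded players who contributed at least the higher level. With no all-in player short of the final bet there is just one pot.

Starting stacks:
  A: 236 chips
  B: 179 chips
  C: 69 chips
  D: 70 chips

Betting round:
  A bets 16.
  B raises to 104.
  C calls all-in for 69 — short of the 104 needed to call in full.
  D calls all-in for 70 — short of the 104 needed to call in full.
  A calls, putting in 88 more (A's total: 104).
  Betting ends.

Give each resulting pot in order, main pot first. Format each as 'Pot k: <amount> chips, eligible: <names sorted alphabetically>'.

Pot 1: 276 chips, eligible: A, B, C, D
Pot 2: 3 chips, eligible: A, B, D
Pot 3: 68 chips, eligible: A, B

Derivation:
Contributions: A=104, B=104, C=69, D=70
Pot levels (distinct totals of non-folded players): 69, 70, 104
Layer 1-69: 69 each from A, B, C, D = 69*4 = 276 chips; eligible A, B, C, D
Layer 70-70: 1 each from A, B, D = 1*3 = 3 chips; eligible A, B, D
Layer 71-104: 34 each from A, B = 34*2 = 68 chips; eligible A, B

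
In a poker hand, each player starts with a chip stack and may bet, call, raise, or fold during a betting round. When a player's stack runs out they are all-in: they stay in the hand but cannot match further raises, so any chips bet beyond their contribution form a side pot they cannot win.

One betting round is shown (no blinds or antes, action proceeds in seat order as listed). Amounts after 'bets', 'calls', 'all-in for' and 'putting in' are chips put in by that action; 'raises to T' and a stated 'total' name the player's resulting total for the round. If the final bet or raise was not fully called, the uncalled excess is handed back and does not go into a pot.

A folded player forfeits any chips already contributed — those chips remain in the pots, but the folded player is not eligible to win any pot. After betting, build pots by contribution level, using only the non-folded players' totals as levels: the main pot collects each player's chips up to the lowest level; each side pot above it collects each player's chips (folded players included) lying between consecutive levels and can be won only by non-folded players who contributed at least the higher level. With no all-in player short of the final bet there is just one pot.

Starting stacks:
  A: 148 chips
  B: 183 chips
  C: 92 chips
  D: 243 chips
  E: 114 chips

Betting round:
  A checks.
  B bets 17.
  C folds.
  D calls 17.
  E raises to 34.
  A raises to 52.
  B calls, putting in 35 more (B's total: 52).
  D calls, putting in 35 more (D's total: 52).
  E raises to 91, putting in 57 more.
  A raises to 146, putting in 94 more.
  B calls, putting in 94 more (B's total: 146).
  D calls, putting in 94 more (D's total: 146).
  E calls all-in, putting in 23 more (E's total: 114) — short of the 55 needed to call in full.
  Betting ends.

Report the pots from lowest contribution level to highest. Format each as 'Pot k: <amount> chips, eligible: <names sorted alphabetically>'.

Pot 1: 456 chips, eligible: A, B, D, E
Pot 2: 96 chips, eligible: A, B, D

Derivation:
Contributions: A=146, B=146, D=146, E=114
Folded: C
Pot levels (distinct totals of non-folded players): 114, 146
Layer 1-114: 114 each from A, B, D, E = 114*4 = 456 chips; eligible A, B, D, E
Layer 115-146: 32 each from A, B, D = 32*3 = 96 chips; eligible A, B, D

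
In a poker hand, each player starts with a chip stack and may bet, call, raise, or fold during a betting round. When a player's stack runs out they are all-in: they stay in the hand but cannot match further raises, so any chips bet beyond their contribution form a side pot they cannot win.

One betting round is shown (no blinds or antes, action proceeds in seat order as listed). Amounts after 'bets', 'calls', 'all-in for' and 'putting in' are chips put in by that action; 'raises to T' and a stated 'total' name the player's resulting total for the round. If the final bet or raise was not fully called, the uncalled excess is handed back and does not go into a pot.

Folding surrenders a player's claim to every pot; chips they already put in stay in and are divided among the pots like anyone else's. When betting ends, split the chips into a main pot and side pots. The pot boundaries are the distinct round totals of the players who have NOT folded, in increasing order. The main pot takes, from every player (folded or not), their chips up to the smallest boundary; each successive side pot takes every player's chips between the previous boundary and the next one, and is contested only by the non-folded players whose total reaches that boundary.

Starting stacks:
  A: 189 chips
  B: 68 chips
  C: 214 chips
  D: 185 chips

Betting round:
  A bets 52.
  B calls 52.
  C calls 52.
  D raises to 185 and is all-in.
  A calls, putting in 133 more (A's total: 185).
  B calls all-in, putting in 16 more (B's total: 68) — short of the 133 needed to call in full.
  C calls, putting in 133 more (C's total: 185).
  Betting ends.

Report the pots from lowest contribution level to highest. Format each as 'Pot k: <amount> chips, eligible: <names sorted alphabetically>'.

Pot 1: 272 chips, eligible: A, B, C, D
Pot 2: 351 chips, eligible: A, C, D

Derivation:
Contributions: A=185, B=68, C=185, D=185
Pot levels (distinct totals of non-folded players): 68, 185
Layer 1-68: 68 each from A, B, C, D = 68*4 = 272 chips; eligible A, B, C, D
Layer 69-185: 117 each from A, C, D = 117*3 = 351 chips; eligible A, C, D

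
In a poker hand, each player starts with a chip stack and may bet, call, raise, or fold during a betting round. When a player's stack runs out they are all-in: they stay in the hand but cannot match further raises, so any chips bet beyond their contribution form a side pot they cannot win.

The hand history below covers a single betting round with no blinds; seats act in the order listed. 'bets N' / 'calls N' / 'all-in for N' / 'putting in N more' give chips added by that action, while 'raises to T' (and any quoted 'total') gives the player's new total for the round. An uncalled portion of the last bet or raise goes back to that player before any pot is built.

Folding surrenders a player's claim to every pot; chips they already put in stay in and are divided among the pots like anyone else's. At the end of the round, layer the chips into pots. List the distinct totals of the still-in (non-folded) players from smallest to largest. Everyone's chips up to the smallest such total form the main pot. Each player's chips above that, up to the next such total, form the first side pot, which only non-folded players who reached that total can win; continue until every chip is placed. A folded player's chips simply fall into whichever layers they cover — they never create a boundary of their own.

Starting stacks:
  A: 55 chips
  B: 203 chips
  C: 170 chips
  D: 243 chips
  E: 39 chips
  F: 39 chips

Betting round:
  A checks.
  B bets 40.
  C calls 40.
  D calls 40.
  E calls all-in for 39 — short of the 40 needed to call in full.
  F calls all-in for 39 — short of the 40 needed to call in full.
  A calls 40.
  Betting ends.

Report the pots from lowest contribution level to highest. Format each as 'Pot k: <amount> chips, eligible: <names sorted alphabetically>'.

Contributions: A=40, B=40, C=40, D=40, E=39, F=39
Pot levels (distinct totals of non-folded players): 39, 40
Layer 1-39: 39 each from A, B, C, D, E, F = 39*6 = 234 chips; eligible A, B, C, D, E, F
Layer 40-40: 1 each from A, B, C, D = 1*4 = 4 chips; eligible A, B, C, D

Pot 1: 234 chips, eligible: A, B, C, D, E, F
Pot 2: 4 chips, eligible: A, B, C, D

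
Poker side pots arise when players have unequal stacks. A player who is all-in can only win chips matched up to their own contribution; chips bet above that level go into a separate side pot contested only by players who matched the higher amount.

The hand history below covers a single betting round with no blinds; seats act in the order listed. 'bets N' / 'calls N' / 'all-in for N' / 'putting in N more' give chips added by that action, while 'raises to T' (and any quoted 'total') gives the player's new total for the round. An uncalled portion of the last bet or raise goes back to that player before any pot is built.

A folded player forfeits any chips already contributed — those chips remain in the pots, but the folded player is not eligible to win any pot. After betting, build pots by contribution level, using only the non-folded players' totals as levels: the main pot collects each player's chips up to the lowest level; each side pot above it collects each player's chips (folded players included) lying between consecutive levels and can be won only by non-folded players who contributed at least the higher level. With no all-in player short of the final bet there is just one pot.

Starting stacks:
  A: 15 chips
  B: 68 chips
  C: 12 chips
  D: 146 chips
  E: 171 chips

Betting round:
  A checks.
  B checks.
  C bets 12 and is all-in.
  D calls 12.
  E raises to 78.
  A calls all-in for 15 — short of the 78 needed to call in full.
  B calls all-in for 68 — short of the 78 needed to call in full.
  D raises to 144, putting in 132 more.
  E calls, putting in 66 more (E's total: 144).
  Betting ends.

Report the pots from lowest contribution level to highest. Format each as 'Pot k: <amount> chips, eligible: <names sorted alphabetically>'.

Contributions: A=15, B=68, C=12, D=144, E=144
Pot levels (distinct totals of non-folded players): 12, 15, 68, 144
Layer 1-12: 12 each from A, B, C, D, E = 12*5 = 60 chips; eligible A, B, C, D, E
Layer 13-15: 3 each from A, B, D, E = 3*4 = 12 chips; eligible A, B, D, E
Layer 16-68: 53 each from B, D, E = 53*3 = 159 chips; eligible B, D, E
Layer 69-144: 76 each from D, E = 76*2 = 152 chips; eligible D, E

Pot 1: 60 chips, eligible: A, B, C, D, E
Pot 2: 12 chips, eligible: A, B, D, E
Pot 3: 159 chips, eligible: B, D, E
Pot 4: 152 chips, eligible: D, E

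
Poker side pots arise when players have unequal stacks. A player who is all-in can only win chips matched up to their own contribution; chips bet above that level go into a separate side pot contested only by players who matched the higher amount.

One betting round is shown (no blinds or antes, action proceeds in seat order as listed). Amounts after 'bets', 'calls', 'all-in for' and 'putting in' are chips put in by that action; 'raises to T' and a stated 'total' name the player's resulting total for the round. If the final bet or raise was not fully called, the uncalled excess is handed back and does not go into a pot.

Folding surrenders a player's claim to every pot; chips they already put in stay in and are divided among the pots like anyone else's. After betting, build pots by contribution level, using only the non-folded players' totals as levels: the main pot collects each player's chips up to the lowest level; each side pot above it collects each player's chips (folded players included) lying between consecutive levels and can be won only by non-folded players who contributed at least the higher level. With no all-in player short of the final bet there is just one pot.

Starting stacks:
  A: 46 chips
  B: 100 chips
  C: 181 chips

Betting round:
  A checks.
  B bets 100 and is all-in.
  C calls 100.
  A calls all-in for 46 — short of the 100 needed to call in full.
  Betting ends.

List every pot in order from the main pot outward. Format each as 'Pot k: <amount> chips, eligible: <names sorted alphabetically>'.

Contributions: A=46, B=100, C=100
Pot levels (distinct totals of non-folded players): 46, 100
Layer 1-46: 46 each from A, B, C = 46*3 = 138 chips; eligible A, B, C
Layer 47-100: 54 each from B, C = 54*2 = 108 chips; eligible B, C

Pot 1: 138 chips, eligible: A, B, C
Pot 2: 108 chips, eligible: B, C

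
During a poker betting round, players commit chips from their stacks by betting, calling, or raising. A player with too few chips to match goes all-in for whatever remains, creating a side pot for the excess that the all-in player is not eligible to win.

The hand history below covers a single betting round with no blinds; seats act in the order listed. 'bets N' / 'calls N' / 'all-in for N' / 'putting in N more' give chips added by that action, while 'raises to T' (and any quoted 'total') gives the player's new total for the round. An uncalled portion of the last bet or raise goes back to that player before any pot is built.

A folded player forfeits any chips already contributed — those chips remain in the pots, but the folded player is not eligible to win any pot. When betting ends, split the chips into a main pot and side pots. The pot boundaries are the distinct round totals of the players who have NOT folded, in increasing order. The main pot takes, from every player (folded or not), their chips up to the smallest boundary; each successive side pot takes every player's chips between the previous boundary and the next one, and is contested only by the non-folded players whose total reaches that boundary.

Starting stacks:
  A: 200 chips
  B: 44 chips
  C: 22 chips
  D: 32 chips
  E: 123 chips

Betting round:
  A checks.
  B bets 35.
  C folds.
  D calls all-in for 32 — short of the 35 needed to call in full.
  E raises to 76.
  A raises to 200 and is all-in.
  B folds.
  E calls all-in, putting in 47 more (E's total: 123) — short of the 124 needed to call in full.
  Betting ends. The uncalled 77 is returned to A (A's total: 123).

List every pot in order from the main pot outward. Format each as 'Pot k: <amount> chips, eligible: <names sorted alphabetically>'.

Contributions (after 77 returned to A): A=123, B=35, D=32, E=123
Folded: B, C
Pot levels (distinct totals of non-folded players): 32, 123
Layer 1-32: 32 each from A, B, D, E = 32*4 = 128 chips; eligible A, D, E
Layer 33-123: A 91 + B 3 + E 91 = 185 chips; eligible A, E

Pot 1: 128 chips, eligible: A, D, E
Pot 2: 185 chips, eligible: A, E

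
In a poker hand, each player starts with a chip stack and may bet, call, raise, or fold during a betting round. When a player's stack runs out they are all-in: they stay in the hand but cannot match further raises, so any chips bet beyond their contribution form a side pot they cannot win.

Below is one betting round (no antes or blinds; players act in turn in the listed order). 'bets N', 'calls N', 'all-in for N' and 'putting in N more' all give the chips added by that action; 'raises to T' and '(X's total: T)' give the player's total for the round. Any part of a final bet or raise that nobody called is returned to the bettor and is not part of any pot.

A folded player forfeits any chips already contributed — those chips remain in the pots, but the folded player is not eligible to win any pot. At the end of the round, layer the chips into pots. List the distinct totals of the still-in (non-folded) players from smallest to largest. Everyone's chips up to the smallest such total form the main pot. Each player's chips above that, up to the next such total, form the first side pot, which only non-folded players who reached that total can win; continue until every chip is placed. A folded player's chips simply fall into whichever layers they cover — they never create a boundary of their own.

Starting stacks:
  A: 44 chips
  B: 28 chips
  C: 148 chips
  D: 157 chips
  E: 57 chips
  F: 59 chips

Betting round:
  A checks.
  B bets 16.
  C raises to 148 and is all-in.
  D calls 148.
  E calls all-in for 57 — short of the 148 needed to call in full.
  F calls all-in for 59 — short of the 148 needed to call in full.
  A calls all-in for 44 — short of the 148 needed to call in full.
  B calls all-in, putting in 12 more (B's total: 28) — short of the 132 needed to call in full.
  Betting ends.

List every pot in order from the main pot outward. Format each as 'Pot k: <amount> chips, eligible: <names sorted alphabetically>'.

Contributions: A=44, B=28, C=148, D=148, E=57, F=59
Pot levels (distinct totals of non-folded players): 28, 44, 57, 59, 148
Layer 1-28: 28 each from A, B, C, D, E, F = 28*6 = 168 chips; eligible A, B, C, D, E, F
Layer 29-44: 16 each from A, C, D, E, F = 16*5 = 80 chips; eligible A, C, D, E, F
Layer 45-57: 13 each from C, D, E, F = 13*4 = 52 chips; eligible C, D, E, F
Layer 58-59: 2 each from C, D, F = 2*3 = 6 chips; eligible C, D, F
Layer 60-148: 89 each from C, D = 89*2 = 178 chips; eligible C, D

Pot 1: 168 chips, eligible: A, B, C, D, E, F
Pot 2: 80 chips, eligible: A, C, D, E, F
Pot 3: 52 chips, eligible: C, D, E, F
Pot 4: 6 chips, eligible: C, D, F
Pot 5: 178 chips, eligible: C, D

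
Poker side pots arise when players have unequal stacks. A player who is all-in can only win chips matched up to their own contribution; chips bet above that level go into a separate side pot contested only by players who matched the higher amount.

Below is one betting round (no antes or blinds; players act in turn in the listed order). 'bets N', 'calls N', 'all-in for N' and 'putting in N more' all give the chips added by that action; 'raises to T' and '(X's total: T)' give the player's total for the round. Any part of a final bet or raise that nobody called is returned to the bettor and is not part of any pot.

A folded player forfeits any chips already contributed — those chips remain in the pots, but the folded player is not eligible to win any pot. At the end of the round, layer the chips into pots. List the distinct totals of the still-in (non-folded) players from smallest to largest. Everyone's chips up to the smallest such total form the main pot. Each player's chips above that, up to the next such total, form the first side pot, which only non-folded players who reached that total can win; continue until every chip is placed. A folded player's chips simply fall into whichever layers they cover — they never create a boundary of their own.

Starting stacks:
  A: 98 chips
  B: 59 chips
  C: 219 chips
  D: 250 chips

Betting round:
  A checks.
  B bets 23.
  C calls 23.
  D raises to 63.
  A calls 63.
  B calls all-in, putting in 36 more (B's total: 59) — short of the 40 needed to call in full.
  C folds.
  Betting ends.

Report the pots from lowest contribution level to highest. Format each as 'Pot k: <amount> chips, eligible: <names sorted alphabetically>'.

Pot 1: 200 chips, eligible: A, B, D
Pot 2: 8 chips, eligible: A, D

Derivation:
Contributions: A=63, B=59, C=23, D=63
Folded: C
Pot levels (distinct totals of non-folded players): 59, 63
Layer 1-59: A 59 + B 59 + C 23 + D 59 = 200 chips; eligible A, B, D
Layer 60-63: 4 each from A, D = 4*2 = 8 chips; eligible A, D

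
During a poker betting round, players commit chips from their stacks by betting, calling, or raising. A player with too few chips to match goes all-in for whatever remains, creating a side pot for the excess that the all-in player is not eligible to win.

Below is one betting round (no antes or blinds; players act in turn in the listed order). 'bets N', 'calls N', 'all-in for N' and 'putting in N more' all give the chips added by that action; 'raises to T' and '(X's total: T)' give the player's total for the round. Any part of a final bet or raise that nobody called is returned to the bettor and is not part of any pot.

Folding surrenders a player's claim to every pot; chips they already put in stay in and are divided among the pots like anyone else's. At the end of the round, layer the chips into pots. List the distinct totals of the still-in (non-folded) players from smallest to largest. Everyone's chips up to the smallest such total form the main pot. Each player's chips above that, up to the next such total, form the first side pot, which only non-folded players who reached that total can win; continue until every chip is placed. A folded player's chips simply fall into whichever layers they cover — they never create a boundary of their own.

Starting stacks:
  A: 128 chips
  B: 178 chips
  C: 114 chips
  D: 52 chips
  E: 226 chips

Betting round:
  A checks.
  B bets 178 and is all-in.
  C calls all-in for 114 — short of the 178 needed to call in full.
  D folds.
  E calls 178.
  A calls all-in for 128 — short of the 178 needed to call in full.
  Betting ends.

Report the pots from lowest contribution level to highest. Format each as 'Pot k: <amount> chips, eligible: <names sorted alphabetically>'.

Pot 1: 456 chips, eligible: A, B, C, E
Pot 2: 42 chips, eligible: A, B, E
Pot 3: 100 chips, eligible: B, E

Derivation:
Contributions: A=128, B=178, C=114, E=178
Folded: D
Pot levels (distinct totals of non-folded players): 114, 128, 178
Layer 1-114: 114 each from A, B, C, E = 114*4 = 456 chips; eligible A, B, C, E
Layer 115-128: 14 each from A, B, E = 14*3 = 42 chips; eligible A, B, E
Layer 129-178: 50 each from B, E = 50*2 = 100 chips; eligible B, E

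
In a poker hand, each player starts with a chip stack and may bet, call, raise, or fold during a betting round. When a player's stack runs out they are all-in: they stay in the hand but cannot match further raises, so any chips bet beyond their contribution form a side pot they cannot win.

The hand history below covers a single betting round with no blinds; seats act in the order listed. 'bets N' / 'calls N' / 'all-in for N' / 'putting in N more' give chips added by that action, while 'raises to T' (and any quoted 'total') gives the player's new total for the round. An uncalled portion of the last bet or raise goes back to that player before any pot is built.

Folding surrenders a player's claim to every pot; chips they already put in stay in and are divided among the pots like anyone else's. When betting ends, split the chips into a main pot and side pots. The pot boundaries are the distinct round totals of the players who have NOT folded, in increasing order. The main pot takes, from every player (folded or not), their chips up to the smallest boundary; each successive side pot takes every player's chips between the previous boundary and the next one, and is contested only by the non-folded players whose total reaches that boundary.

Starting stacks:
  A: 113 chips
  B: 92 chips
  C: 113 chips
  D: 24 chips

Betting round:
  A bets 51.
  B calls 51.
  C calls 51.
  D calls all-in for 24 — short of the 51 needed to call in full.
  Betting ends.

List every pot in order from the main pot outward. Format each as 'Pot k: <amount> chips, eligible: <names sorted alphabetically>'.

Contributions: A=51, B=51, C=51, D=24
Pot levels (distinct totals of non-folded players): 24, 51
Layer 1-24: 24 each from A, B, C, D = 24*4 = 96 chips; eligible A, B, C, D
Layer 25-51: 27 each from A, B, C = 27*3 = 81 chips; eligible A, B, C

Pot 1: 96 chips, eligible: A, B, C, D
Pot 2: 81 chips, eligible: A, B, C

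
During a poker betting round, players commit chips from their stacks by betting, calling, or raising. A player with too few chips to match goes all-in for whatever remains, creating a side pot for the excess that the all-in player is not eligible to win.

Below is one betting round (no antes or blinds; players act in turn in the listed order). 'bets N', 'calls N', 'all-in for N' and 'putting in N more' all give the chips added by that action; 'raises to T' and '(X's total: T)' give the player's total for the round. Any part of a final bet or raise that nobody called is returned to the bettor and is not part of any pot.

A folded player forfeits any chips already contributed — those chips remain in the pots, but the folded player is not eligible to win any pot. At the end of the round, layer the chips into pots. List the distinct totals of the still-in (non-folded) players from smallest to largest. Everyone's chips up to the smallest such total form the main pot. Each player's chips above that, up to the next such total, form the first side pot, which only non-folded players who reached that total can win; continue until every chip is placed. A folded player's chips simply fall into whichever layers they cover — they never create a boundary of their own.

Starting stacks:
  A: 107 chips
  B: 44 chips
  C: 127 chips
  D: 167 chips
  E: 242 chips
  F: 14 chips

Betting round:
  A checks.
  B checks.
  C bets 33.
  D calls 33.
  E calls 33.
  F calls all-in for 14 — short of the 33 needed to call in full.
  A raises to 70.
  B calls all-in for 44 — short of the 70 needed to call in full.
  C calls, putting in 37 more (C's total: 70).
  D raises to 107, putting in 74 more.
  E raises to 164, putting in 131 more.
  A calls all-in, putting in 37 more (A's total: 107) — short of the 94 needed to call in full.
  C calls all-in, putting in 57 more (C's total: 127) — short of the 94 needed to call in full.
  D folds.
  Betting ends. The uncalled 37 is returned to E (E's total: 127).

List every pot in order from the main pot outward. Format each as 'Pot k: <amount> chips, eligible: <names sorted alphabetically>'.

Pot 1: 84 chips, eligible: A, B, C, E, F
Pot 2: 150 chips, eligible: A, B, C, E
Pot 3: 252 chips, eligible: A, C, E
Pot 4: 40 chips, eligible: C, E

Derivation:
Contributions (after 37 returned to E): A=107, B=44, C=127, D=107, E=127, F=14
Folded: D
Pot levels (distinct totals of non-folded players): 14, 44, 107, 127
Layer 1-14: 14 each from A, B, C, D, E, F = 14*6 = 84 chips; eligible A, B, C, E, F
Layer 15-44: 30 each from A, B, C, D, E = 30*5 = 150 chips; eligible A, B, C, E
Layer 45-107: 63 each from A, C, D, E = 63*4 = 252 chips; eligible A, C, E
Layer 108-127: 20 each from C, E = 20*2 = 40 chips; eligible C, E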